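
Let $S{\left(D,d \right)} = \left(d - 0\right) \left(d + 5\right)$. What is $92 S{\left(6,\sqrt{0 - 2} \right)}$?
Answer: $-184 + 460 i \sqrt{2} \approx -184.0 + 650.54 i$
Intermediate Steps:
$S{\left(D,d \right)} = d \left(5 + d\right)$ ($S{\left(D,d \right)} = \left(d + 0\right) \left(5 + d\right) = d \left(5 + d\right)$)
$92 S{\left(6,\sqrt{0 - 2} \right)} = 92 \sqrt{0 - 2} \left(5 + \sqrt{0 - 2}\right) = 92 \sqrt{-2} \left(5 + \sqrt{-2}\right) = 92 i \sqrt{2} \left(5 + i \sqrt{2}\right)$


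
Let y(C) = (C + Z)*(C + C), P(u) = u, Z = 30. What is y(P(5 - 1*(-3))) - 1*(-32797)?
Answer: 33405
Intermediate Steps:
y(C) = 2*C*(30 + C) (y(C) = (C + 30)*(C + C) = (30 + C)*(2*C) = 2*C*(30 + C))
y(P(5 - 1*(-3))) - 1*(-32797) = 2*(5 - 1*(-3))*(30 + (5 - 1*(-3))) - 1*(-32797) = 2*(5 + 3)*(30 + (5 + 3)) + 32797 = 2*8*(30 + 8) + 32797 = 2*8*38 + 32797 = 608 + 32797 = 33405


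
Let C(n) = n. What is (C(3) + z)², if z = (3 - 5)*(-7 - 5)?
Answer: 729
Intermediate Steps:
z = 24 (z = -2*(-12) = 24)
(C(3) + z)² = (3 + 24)² = 27² = 729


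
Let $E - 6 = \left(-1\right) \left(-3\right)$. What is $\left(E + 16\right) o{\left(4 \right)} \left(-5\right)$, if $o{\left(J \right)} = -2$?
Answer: $250$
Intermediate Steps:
$E = 9$ ($E = 6 - -3 = 6 + 3 = 9$)
$\left(E + 16\right) o{\left(4 \right)} \left(-5\right) = \left(9 + 16\right) \left(\left(-2\right) \left(-5\right)\right) = 25 \cdot 10 = 250$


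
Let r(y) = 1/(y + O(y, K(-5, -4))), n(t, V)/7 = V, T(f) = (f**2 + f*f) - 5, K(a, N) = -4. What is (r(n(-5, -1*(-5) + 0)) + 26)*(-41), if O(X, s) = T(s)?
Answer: -66133/62 ≈ -1066.7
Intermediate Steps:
T(f) = -5 + 2*f**2 (T(f) = (f**2 + f**2) - 5 = 2*f**2 - 5 = -5 + 2*f**2)
O(X, s) = -5 + 2*s**2
n(t, V) = 7*V
r(y) = 1/(27 + y) (r(y) = 1/(y + (-5 + 2*(-4)**2)) = 1/(y + (-5 + 2*16)) = 1/(y + (-5 + 32)) = 1/(y + 27) = 1/(27 + y))
(r(n(-5, -1*(-5) + 0)) + 26)*(-41) = (1/(27 + 7*(-1*(-5) + 0)) + 26)*(-41) = (1/(27 + 7*(5 + 0)) + 26)*(-41) = (1/(27 + 7*5) + 26)*(-41) = (1/(27 + 35) + 26)*(-41) = (1/62 + 26)*(-41) = (1613/62)*(-41) = -66133/62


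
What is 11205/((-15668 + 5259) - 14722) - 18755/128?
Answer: -157588715/1072256 ≈ -146.97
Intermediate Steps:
11205/((-15668 + 5259) - 14722) - 18755/128 = 11205/(-10409 - 14722) - 18755*1/128 = 11205/(-25131) - 18755/128 = 11205*(-1/25131) - 18755/128 = -3735/8377 - 18755/128 = -157588715/1072256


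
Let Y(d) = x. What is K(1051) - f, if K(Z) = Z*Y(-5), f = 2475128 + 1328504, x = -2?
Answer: -3805734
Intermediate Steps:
Y(d) = -2
f = 3803632
K(Z) = -2*Z (K(Z) = Z*(-2) = -2*Z)
K(1051) - f = -2*1051 - 1*3803632 = -2102 - 3803632 = -3805734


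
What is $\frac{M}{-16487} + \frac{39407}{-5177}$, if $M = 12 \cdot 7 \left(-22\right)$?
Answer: $- \frac{640136113}{85353199} \approx -7.4998$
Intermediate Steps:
$M = -1848$ ($M = 84 \left(-22\right) = -1848$)
$\frac{M}{-16487} + \frac{39407}{-5177} = - \frac{1848}{-16487} + \frac{39407}{-5177} = \left(-1848\right) \left(- \frac{1}{16487}\right) + 39407 \left(- \frac{1}{5177}\right) = \frac{1848}{16487} - \frac{39407}{5177} = - \frac{640136113}{85353199}$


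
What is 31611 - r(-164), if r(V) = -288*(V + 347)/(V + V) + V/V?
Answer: 1289422/41 ≈ 31449.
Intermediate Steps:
r(V) = 1 - 144*(347 + V)/V (r(V) = -288*(347 + V)/(2*V) + 1 = -144*(347 + V)/V + 1 = 1 - 144*(347 + V)/V)
31611 - r(-164) = 31611 - (-143 - 49968/(-164)) = 31611 - (-143 - 49968*(-1/164)) = 31611 - (-143 + 12492/41) = 31611 - 1*6629/41 = 31611 - 6629/41 = 1289422/41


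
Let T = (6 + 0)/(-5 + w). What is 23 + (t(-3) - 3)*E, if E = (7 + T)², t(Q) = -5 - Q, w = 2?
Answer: -102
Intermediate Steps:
T = -2 (T = (6 + 0)/(-5 + 2) = 6/(-3) = 6*(-⅓) = -2)
E = 25 (E = (7 - 2)² = 5² = 25)
23 + (t(-3) - 3)*E = 23 + ((-5 - 1*(-3)) - 3)*25 = 23 + ((-5 + 3) - 3)*25 = 23 + (-2 - 3)*25 = 23 - 5*25 = 23 - 125 = -102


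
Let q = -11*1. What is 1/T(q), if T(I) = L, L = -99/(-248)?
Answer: 248/99 ≈ 2.5051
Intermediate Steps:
q = -11
L = 99/248 (L = -99*(-1/248) = 99/248 ≈ 0.39919)
T(I) = 99/248
1/T(q) = 1/(99/248) = 248/99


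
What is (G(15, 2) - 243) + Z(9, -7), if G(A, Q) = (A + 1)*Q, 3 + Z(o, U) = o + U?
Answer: -212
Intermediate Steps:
Z(o, U) = -3 + U + o (Z(o, U) = -3 + (o + U) = -3 + (U + o) = -3 + U + o)
G(A, Q) = Q*(1 + A) (G(A, Q) = (1 + A)*Q = Q*(1 + A))
(G(15, 2) - 243) + Z(9, -7) = (2*(1 + 15) - 243) + (-3 - 7 + 9) = (2*16 - 243) - 1 = (32 - 243) - 1 = -211 - 1 = -212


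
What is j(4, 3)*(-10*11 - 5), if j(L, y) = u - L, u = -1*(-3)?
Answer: 115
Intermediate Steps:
u = 3
j(L, y) = 3 - L
j(4, 3)*(-10*11 - 5) = (3 - 1*4)*(-10*11 - 5) = (3 - 4)*(-110 - 5) = -1*(-115) = 115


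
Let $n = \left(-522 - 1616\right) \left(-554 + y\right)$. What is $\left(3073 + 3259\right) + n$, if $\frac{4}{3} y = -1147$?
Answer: $\frac{6059997}{2} \approx 3.03 \cdot 10^{6}$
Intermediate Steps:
$y = - \frac{3441}{4}$ ($y = \frac{3}{4} \left(-1147\right) = - \frac{3441}{4} \approx -860.25$)
$n = \frac{6047333}{2}$ ($n = \left(-522 - 1616\right) \left(-554 - \frac{3441}{4}\right) = \left(-2138\right) \left(- \frac{5657}{4}\right) = \frac{6047333}{2} \approx 3.0237 \cdot 10^{6}$)
$\left(3073 + 3259\right) + n = \left(3073 + 3259\right) + \frac{6047333}{2} = 6332 + \frac{6047333}{2} = \frac{6059997}{2}$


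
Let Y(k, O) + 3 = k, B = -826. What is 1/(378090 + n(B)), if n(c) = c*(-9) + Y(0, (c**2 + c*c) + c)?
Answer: 1/385521 ≈ 2.5939e-6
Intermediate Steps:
Y(k, O) = -3 + k
n(c) = -3 - 9*c (n(c) = c*(-9) + (-3 + 0) = -9*c - 3 = -3 - 9*c)
1/(378090 + n(B)) = 1/(378090 + (-3 - 9*(-826))) = 1/(378090 + (-3 + 7434)) = 1/(378090 + 7431) = 1/385521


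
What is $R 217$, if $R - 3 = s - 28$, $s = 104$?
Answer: $17143$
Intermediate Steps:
$R = 79$ ($R = 3 + \left(104 - 28\right) = 3 + 76 = 79$)
$R 217 = 79 \cdot 217 = 17143$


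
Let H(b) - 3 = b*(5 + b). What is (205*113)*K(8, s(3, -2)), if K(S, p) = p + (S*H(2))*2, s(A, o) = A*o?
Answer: 6161890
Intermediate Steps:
H(b) = 3 + b*(5 + b)
K(S, p) = p + 34*S (K(S, p) = p + (S*(3 + 2² + 5*2))*2 = p + (S*(3 + 4 + 10))*2 = p + (S*17)*2 = p + (17*S)*2 = p + 34*S)
(205*113)*K(8, s(3, -2)) = (205*113)*(3*(-2) + 34*8) = 23165*(-6 + 272) = 23165*266 = 6161890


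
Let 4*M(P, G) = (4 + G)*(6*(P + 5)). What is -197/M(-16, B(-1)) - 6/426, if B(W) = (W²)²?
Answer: 27809/11715 ≈ 2.3738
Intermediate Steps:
B(W) = W⁴
M(P, G) = (4 + G)*(30 + 6*P)/4 (M(P, G) = ((4 + G)*(6*(P + 5)))/4 = ((4 + G)*(6*(5 + P)))/4 = ((4 + G)*(30 + 6*P))/4 = (4 + G)*(30 + 6*P)/4)
-197/M(-16, B(-1)) - 6/426 = -197/(30 + 6*(-16) + (15/2)*(-1)⁴ + (3/2)*(-1)⁴*(-16)) - 6/426 = -197/(30 - 96 + (15/2)*1 + (3/2)*1*(-16)) - 6*1/426 = -197/(30 - 96 + 15/2 - 24) - 1/71 = -197/(-165/2) - 1/71 = -197*(-2/165) - 1/71 = 394/165 - 1/71 = 27809/11715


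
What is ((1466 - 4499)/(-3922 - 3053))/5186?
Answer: 337/4019150 ≈ 8.3849e-5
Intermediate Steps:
((1466 - 4499)/(-3922 - 3053))/5186 = -3033/(-6975)*(1/5186) = -3033*(-1/6975)*(1/5186) = (337/775)*(1/5186) = 337/4019150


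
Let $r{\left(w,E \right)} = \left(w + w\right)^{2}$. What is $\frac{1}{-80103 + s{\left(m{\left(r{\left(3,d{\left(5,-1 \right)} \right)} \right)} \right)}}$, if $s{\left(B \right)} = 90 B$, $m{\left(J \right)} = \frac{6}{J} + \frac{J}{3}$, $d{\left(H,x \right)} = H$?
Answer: $- \frac{1}{79008} \approx -1.2657 \cdot 10^{-5}$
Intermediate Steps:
$r{\left(w,E \right)} = 4 w^{2}$ ($r{\left(w,E \right)} = \left(2 w\right)^{2} = 4 w^{2}$)
$m{\left(J \right)} = \frac{6}{J} + \frac{J}{3}$ ($m{\left(J \right)} = \frac{6}{J} + J \frac{1}{3} = \frac{6}{J} + \frac{J}{3}$)
$\frac{1}{-80103 + s{\left(m{\left(r{\left(3,d{\left(5,-1 \right)} \right)} \right)} \right)}} = \frac{1}{-80103 + 90 \left(\frac{6}{4 \cdot 3^{2}} + \frac{4 \cdot 3^{2}}{3}\right)} = \frac{1}{-80103 + 90 \left(\frac{6}{4 \cdot 9} + \frac{4 \cdot 9}{3}\right)} = \frac{1}{-80103 + 90 \left(\frac{6}{36} + \frac{1}{3} \cdot 36\right)} = \frac{1}{-80103 + 90 \left(6 \cdot \frac{1}{36} + 12\right)} = \frac{1}{-80103 + 90 \left(\frac{1}{6} + 12\right)} = \frac{1}{-80103 + 90 \cdot \frac{73}{6}} = \frac{1}{-80103 + 1095} = \frac{1}{-79008} = - \frac{1}{79008}$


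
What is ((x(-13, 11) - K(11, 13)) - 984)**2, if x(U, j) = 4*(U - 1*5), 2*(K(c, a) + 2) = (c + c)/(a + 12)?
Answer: 694902321/625 ≈ 1.1118e+6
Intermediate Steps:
K(c, a) = -2 + c/(12 + a) (K(c, a) = -2 + ((c + c)/(a + 12))/2 = -2 + ((2*c)/(12 + a))/2 = -2 + (2*c/(12 + a))/2 = -2 + c/(12 + a))
x(U, j) = -20 + 4*U (x(U, j) = 4*(U - 5) = 4*(-5 + U) = -20 + 4*U)
((x(-13, 11) - K(11, 13)) - 984)**2 = (((-20 + 4*(-13)) - (-24 + 11 - 2*13)/(12 + 13)) - 984)**2 = (((-20 - 52) - (-24 + 11 - 26)/25) - 984)**2 = ((-72 - (-39)/25) - 984)**2 = ((-72 - 1*(-39/25)) - 984)**2 = ((-72 + 39/25) - 984)**2 = (-1761/25 - 984)**2 = (-26361/25)**2 = 694902321/625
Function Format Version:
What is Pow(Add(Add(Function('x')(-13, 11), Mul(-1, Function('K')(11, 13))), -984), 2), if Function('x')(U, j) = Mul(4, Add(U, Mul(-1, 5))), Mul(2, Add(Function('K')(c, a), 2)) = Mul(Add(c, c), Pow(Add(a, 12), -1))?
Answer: Rational(694902321, 625) ≈ 1.1118e+6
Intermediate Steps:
Function('K')(c, a) = Add(-2, Mul(c, Pow(Add(12, a), -1))) (Function('K')(c, a) = Add(-2, Mul(Rational(1, 2), Mul(Add(c, c), Pow(Add(a, 12), -1)))) = Add(-2, Mul(Rational(1, 2), Mul(Mul(2, c), Pow(Add(12, a), -1)))) = Add(-2, Mul(Rational(1, 2), Mul(2, c, Pow(Add(12, a), -1)))) = Add(-2, Mul(c, Pow(Add(12, a), -1))))
Function('x')(U, j) = Add(-20, Mul(4, U)) (Function('x')(U, j) = Mul(4, Add(U, -5)) = Mul(4, Add(-5, U)) = Add(-20, Mul(4, U)))
Pow(Add(Add(Function('x')(-13, 11), Mul(-1, Function('K')(11, 13))), -984), 2) = Pow(Add(Add(Add(-20, Mul(4, -13)), Mul(-1, Mul(Pow(Add(12, 13), -1), Add(-24, 11, Mul(-2, 13))))), -984), 2) = Pow(Add(Add(Add(-20, -52), Mul(-1, Mul(Pow(25, -1), Add(-24, 11, -26)))), -984), 2) = Pow(Add(Add(-72, Mul(-1, Mul(Rational(1, 25), -39))), -984), 2) = Pow(Add(Add(-72, Mul(-1, Rational(-39, 25))), -984), 2) = Pow(Add(Add(-72, Rational(39, 25)), -984), 2) = Pow(Add(Rational(-1761, 25), -984), 2) = Pow(Rational(-26361, 25), 2) = Rational(694902321, 625)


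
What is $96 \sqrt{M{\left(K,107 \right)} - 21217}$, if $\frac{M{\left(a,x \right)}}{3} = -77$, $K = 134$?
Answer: $192 i \sqrt{5362} \approx 14059.0 i$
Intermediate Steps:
$M{\left(a,x \right)} = -231$ ($M{\left(a,x \right)} = 3 \left(-77\right) = -231$)
$96 \sqrt{M{\left(K,107 \right)} - 21217} = 96 \sqrt{-231 - 21217} = 96 \sqrt{-21448} = 96 \cdot 2 i \sqrt{5362} = 192 i \sqrt{5362}$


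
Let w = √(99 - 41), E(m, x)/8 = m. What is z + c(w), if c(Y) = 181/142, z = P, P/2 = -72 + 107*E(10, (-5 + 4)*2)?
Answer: 2410773/142 ≈ 16977.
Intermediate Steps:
E(m, x) = 8*m
P = 16976 (P = 2*(-72 + 107*(8*10)) = 2*(-72 + 107*80) = 2*(-72 + 8560) = 2*8488 = 16976)
z = 16976
w = √58 ≈ 7.6158
c(Y) = 181/142 (c(Y) = 181*(1/142) = 181/142)
z + c(w) = 16976 + 181/142 = 2410773/142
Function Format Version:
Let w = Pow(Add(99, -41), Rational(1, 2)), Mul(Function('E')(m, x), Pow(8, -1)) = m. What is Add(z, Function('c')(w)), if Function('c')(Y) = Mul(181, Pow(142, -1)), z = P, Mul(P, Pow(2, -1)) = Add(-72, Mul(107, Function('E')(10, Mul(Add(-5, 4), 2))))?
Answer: Rational(2410773, 142) ≈ 16977.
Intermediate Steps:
Function('E')(m, x) = Mul(8, m)
P = 16976 (P = Mul(2, Add(-72, Mul(107, Mul(8, 10)))) = Mul(2, Add(-72, Mul(107, 80))) = Mul(2, Add(-72, 8560)) = Mul(2, 8488) = 16976)
z = 16976
w = Pow(58, Rational(1, 2)) ≈ 7.6158
Function('c')(Y) = Rational(181, 142) (Function('c')(Y) = Mul(181, Rational(1, 142)) = Rational(181, 142))
Add(z, Function('c')(w)) = Add(16976, Rational(181, 142)) = Rational(2410773, 142)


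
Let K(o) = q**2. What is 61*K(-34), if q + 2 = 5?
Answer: 549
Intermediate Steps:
q = 3 (q = -2 + 5 = 3)
K(o) = 9 (K(o) = 3**2 = 9)
61*K(-34) = 61*9 = 549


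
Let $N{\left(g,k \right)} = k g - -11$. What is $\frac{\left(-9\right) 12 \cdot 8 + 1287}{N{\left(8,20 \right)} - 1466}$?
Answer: $- \frac{423}{1295} \approx -0.32664$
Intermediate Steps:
$N{\left(g,k \right)} = 11 + g k$ ($N{\left(g,k \right)} = g k + 11 = 11 + g k$)
$\frac{\left(-9\right) 12 \cdot 8 + 1287}{N{\left(8,20 \right)} - 1466} = \frac{\left(-9\right) 12 \cdot 8 + 1287}{\left(11 + 8 \cdot 20\right) - 1466} = \frac{\left(-108\right) 8 + 1287}{\left(11 + 160\right) - 1466} = \frac{-864 + 1287}{171 - 1466} = \frac{423}{-1295} = 423 \left(- \frac{1}{1295}\right) = - \frac{423}{1295}$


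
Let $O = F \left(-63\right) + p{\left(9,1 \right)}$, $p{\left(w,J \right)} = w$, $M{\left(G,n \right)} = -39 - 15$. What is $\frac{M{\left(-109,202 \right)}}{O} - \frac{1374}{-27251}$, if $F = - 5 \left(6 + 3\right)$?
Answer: $\frac{591}{18802} \approx 0.031433$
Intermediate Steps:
$M{\left(G,n \right)} = -54$
$F = -45$ ($F = \left(-5\right) 9 = -45$)
$O = 2844$ ($O = \left(-45\right) \left(-63\right) + 9 = 2835 + 9 = 2844$)
$\frac{M{\left(-109,202 \right)}}{O} - \frac{1374}{-27251} = - \frac{54}{2844} - \frac{1374}{-27251} = \left(-54\right) \frac{1}{2844} - - \frac{6}{119} = - \frac{3}{158} + \frac{6}{119} = \frac{591}{18802}$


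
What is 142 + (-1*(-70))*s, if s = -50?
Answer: -3358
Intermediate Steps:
142 + (-1*(-70))*s = 142 - 1*(-70)*(-50) = 142 + 70*(-50) = 142 - 3500 = -3358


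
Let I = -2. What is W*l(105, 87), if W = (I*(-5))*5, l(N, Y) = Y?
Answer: 4350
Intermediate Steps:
W = 50 (W = -2*(-5)*5 = 10*5 = 50)
W*l(105, 87) = 50*87 = 4350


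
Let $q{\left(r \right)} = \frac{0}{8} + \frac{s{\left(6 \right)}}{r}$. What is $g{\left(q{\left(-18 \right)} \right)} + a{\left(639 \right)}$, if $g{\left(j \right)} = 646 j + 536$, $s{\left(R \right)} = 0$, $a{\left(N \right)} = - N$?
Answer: $-103$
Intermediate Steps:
$q{\left(r \right)} = 0$ ($q{\left(r \right)} = \frac{0}{8} + \frac{0}{r} = 0 \cdot \frac{1}{8} + 0 = 0 + 0 = 0$)
$g{\left(j \right)} = 536 + 646 j$
$g{\left(q{\left(-18 \right)} \right)} + a{\left(639 \right)} = \left(536 + 646 \cdot 0\right) - 639 = \left(536 + 0\right) - 639 = 536 - 639 = -103$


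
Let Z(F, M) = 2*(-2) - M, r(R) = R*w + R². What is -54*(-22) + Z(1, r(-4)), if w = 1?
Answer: 1172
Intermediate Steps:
r(R) = R + R² (r(R) = R*1 + R² = R + R²)
Z(F, M) = -4 - M
-54*(-22) + Z(1, r(-4)) = -54*(-22) + (-4 - (-4)*(1 - 4)) = 1188 + (-4 - (-4)*(-3)) = 1188 + (-4 - 1*12) = 1188 + (-4 - 12) = 1188 - 16 = 1172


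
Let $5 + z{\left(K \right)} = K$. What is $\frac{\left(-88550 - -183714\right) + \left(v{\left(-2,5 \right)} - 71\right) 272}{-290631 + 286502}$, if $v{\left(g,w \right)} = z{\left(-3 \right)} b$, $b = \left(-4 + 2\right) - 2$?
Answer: $- \frac{84556}{4129} \approx -20.479$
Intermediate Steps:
$b = -4$ ($b = -2 - 2 = -4$)
$z{\left(K \right)} = -5 + K$
$v{\left(g,w \right)} = 32$ ($v{\left(g,w \right)} = \left(-5 - 3\right) \left(-4\right) = \left(-8\right) \left(-4\right) = 32$)
$\frac{\left(-88550 - -183714\right) + \left(v{\left(-2,5 \right)} - 71\right) 272}{-290631 + 286502} = \frac{\left(-88550 - -183714\right) + \left(32 - 71\right) 272}{-290631 + 286502} = \frac{\left(-88550 + 183714\right) - 10608}{-4129} = \left(95164 - 10608\right) \left(- \frac{1}{4129}\right) = 84556 \left(- \frac{1}{4129}\right) = - \frac{84556}{4129}$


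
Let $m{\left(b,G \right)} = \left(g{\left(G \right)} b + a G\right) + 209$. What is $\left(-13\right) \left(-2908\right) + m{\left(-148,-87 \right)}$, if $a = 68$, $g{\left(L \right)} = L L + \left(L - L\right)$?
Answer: $-1088115$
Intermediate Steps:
$g{\left(L \right)} = L^{2}$ ($g{\left(L \right)} = L^{2} + 0 = L^{2}$)
$m{\left(b,G \right)} = 209 + 68 G + b G^{2}$ ($m{\left(b,G \right)} = \left(G^{2} b + 68 G\right) + 209 = \left(b G^{2} + 68 G\right) + 209 = \left(68 G + b G^{2}\right) + 209 = 209 + 68 G + b G^{2}$)
$\left(-13\right) \left(-2908\right) + m{\left(-148,-87 \right)} = \left(-13\right) \left(-2908\right) + \left(209 + 68 \left(-87\right) - 148 \left(-87\right)^{2}\right) = 37804 - 1125919 = -1088115$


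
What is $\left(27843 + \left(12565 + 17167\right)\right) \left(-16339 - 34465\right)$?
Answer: $-2925040300$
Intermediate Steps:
$\left(27843 + \left(12565 + 17167\right)\right) \left(-16339 - 34465\right) = \left(27843 + 29732\right) \left(-50804\right) = 57575 \left(-50804\right) = -2925040300$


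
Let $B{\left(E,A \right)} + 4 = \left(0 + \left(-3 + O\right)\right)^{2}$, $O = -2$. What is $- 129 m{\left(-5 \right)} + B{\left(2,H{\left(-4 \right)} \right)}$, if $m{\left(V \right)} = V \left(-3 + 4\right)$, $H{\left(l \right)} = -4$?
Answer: $666$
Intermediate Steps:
$m{\left(V \right)} = V$ ($m{\left(V \right)} = V 1 = V$)
$B{\left(E,A \right)} = 21$ ($B{\left(E,A \right)} = -4 + \left(0 - 5\right)^{2} = -4 + \left(-5\right)^{2} = -4 + 25 = 21$)
$- 129 m{\left(-5 \right)} + B{\left(2,H{\left(-4 \right)} \right)} = \left(-129\right) \left(-5\right) + 21 = 645 + 21 = 666$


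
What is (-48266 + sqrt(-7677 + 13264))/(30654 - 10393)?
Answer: -48266/20261 + sqrt(5587)/20261 ≈ -2.3785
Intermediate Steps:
(-48266 + sqrt(-7677 + 13264))/(30654 - 10393) = (-48266 + sqrt(5587))/20261 = (-48266 + sqrt(5587))*(1/20261) = -48266/20261 + sqrt(5587)/20261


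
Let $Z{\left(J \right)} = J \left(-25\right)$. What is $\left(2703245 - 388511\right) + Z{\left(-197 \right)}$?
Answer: $2319659$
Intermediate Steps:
$Z{\left(J \right)} = - 25 J$
$\left(2703245 - 388511\right) + Z{\left(-197 \right)} = \left(2703245 - 388511\right) - -4925 = 2314734 + 4925 = 2319659$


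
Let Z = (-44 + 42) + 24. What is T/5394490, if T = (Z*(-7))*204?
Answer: -15708/2697245 ≈ -0.0058237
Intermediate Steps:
Z = 22 (Z = -2 + 24 = 22)
T = -31416 (T = (22*(-7))*204 = -154*204 = -31416)
T/5394490 = -31416/5394490 = -31416*1/5394490 = -15708/2697245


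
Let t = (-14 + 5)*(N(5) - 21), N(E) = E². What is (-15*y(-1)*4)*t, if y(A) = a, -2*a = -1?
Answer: 1080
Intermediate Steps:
a = ½ (a = -½*(-1) = ½ ≈ 0.50000)
y(A) = ½
t = -36 (t = (-14 + 5)*(5² - 21) = -9*(25 - 21) = -9*4 = -36)
(-15*y(-1)*4)*t = -15*4/2*(-36) = -15*2*(-36) = -30*(-36) = 1080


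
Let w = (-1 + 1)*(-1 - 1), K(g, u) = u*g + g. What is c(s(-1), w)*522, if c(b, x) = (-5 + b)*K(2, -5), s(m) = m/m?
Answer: 16704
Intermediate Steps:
K(g, u) = g + g*u (K(g, u) = g*u + g = g + g*u)
w = 0 (w = 0*(-2) = 0)
s(m) = 1
c(b, x) = 40 - 8*b (c(b, x) = (-5 + b)*(2*(1 - 5)) = (-5 + b)*(2*(-4)) = (-5 + b)*(-8) = 40 - 8*b)
c(s(-1), w)*522 = (40 - 8*1)*522 = (40 - 8)*522 = 32*522 = 16704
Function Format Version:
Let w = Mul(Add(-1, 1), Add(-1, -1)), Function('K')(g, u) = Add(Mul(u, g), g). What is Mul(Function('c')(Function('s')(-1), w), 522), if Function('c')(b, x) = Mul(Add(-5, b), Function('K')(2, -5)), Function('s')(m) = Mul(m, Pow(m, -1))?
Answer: 16704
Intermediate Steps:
Function('K')(g, u) = Add(g, Mul(g, u)) (Function('K')(g, u) = Add(Mul(g, u), g) = Add(g, Mul(g, u)))
w = 0 (w = Mul(0, -2) = 0)
Function('s')(m) = 1
Function('c')(b, x) = Add(40, Mul(-8, b)) (Function('c')(b, x) = Mul(Add(-5, b), Mul(2, Add(1, -5))) = Mul(Add(-5, b), Mul(2, -4)) = Mul(Add(-5, b), -8) = Add(40, Mul(-8, b)))
Mul(Function('c')(Function('s')(-1), w), 522) = Mul(Add(40, Mul(-8, 1)), 522) = Mul(Add(40, -8), 522) = Mul(32, 522) = 16704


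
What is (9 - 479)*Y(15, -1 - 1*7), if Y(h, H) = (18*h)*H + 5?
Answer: 1012850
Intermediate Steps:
Y(h, H) = 5 + 18*H*h (Y(h, H) = 18*H*h + 5 = 5 + 18*H*h)
(9 - 479)*Y(15, -1 - 1*7) = (9 - 479)*(5 + 18*(-1 - 1*7)*15) = -470*(5 + 18*(-1 - 7)*15) = -470*(5 + 18*(-8)*15) = -470*(5 - 2160) = -470*(-2155) = 1012850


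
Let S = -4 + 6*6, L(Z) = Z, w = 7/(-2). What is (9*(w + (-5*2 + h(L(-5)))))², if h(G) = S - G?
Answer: 178929/4 ≈ 44732.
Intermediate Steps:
w = -7/2 (w = 7*(-½) = -7/2 ≈ -3.5000)
S = 32 (S = -4 + 36 = 32)
h(G) = 32 - G
(9*(w + (-5*2 + h(L(-5)))))² = (9*(-7/2 + (-5*2 + (32 - 1*(-5)))))² = (9*(-7/2 + (-10 + (32 + 5))))² = (9*(-7/2 + (-10 + 37)))² = (9*(-7/2 + 27))² = (9*(47/2))² = (423/2)² = 178929/4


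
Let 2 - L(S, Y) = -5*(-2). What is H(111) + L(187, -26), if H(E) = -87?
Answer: -95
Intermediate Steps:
L(S, Y) = -8 (L(S, Y) = 2 - (-5)*(-2) = 2 - 1*10 = 2 - 10 = -8)
H(111) + L(187, -26) = -87 - 8 = -95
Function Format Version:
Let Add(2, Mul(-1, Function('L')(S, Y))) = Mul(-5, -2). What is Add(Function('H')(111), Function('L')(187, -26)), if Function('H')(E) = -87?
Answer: -95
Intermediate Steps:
Function('L')(S, Y) = -8 (Function('L')(S, Y) = Add(2, Mul(-1, Mul(-5, -2))) = Add(2, Mul(-1, 10)) = Add(2, -10) = -8)
Add(Function('H')(111), Function('L')(187, -26)) = Add(-87, -8) = -95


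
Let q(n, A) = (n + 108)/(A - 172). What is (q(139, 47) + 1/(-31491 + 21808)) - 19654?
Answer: -23791102076/1210375 ≈ -19656.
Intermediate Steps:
q(n, A) = (108 + n)/(-172 + A)
(q(139, 47) + 1/(-31491 + 21808)) - 19654 = ((108 + 139)/(-172 + 47) + 1/(-31491 + 21808)) - 19654 = (247/(-125) + 1/(-9683)) - 19654 = (-1/125*247 - 1/9683) - 19654 = (-247/125 - 1/9683) - 19654 = -2391826/1210375 - 19654 = -23791102076/1210375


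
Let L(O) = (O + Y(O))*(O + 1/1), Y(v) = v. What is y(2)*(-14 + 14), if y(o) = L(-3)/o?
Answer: 0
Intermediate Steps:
L(O) = 2*O*(1 + O) (L(O) = (O + O)*(O + 1/1) = (2*O)*(O + 1) = (2*O)*(1 + O) = 2*O*(1 + O))
y(o) = 12/o (y(o) = (2*(-3)*(1 - 3))/o = (2*(-3)*(-2))/o = 12/o)
y(2)*(-14 + 14) = (12/2)*(-14 + 14) = (12*(½))*0 = 6*0 = 0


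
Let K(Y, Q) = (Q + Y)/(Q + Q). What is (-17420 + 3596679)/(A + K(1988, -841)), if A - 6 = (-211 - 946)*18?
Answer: -6020313638/35020387 ≈ -171.91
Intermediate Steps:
A = -20820 (A = 6 + (-211 - 946)*18 = 6 - 1157*18 = 6 - 20826 = -20820)
K(Y, Q) = (Q + Y)/(2*Q) (K(Y, Q) = (Q + Y)/((2*Q)) = (Q + Y)*(1/(2*Q)) = (Q + Y)/(2*Q))
(-17420 + 3596679)/(A + K(1988, -841)) = (-17420 + 3596679)/(-20820 + (½)*(-841 + 1988)/(-841)) = 3579259/(-20820 + (½)*(-1/841)*1147) = 3579259/(-20820 - 1147/1682) = 3579259/(-35020387/1682) = 3579259*(-1682/35020387) = -6020313638/35020387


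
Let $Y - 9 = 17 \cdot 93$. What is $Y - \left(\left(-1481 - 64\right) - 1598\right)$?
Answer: $4733$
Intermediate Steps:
$Y = 1590$ ($Y = 9 + 17 \cdot 93 = 9 + 1581 = 1590$)
$Y - \left(\left(-1481 - 64\right) - 1598\right) = 1590 - \left(\left(-1481 - 64\right) - 1598\right) = 1590 - \left(-1545 - 1598\right) = 1590 - -3143 = 1590 + 3143 = 4733$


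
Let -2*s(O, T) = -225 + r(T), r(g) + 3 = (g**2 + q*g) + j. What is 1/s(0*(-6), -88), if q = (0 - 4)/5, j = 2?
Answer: -5/18971 ≈ -0.00026356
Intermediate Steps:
q = -4/5 (q = -4*1/5 = -4/5 ≈ -0.80000)
r(g) = -1 + g**2 - 4*g/5 (r(g) = -3 + ((g**2 - 4*g/5) + 2) = -3 + (2 + g**2 - 4*g/5) = -1 + g**2 - 4*g/5)
s(O, T) = 113 - T**2/2 + 2*T/5 (s(O, T) = -(-225 + (-1 + T**2 - 4*T/5))/2 = -(-226 + T**2 - 4*T/5)/2 = 113 - T**2/2 + 2*T/5)
1/s(0*(-6), -88) = 1/(113 - 1/2*(-88)**2 + (2/5)*(-88)) = 1/(113 - 1/2*7744 - 176/5) = 1/(113 - 3872 - 176/5) = 1/(-18971/5) = -5/18971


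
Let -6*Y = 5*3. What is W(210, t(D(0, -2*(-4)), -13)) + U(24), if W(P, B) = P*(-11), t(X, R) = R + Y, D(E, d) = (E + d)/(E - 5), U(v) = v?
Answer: -2286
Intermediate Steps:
Y = -5/2 (Y = -5*3/6 = -⅙*15 = -5/2 ≈ -2.5000)
D(E, d) = (E + d)/(-5 + E)
t(X, R) = -5/2 + R (t(X, R) = R - 5/2 = -5/2 + R)
W(P, B) = -11*P
W(210, t(D(0, -2*(-4)), -13)) + U(24) = -11*210 + 24 = -2310 + 24 = -2286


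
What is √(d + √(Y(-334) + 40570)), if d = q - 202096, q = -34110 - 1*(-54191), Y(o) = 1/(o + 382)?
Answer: √(-6552540 + 3*√5842083)/6 ≈ 426.4*I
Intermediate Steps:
Y(o) = 1/(382 + o)
q = 20081 (q = -34110 + 54191 = 20081)
d = -182015 (d = 20081 - 202096 = -182015)
√(d + √(Y(-334) + 40570)) = √(-182015 + √(1/(382 - 334) + 40570)) = √(-182015 + √(1/48 + 40570)) = √(-182015 + √(1947361/48)) = √(-182015 + √5842083/12)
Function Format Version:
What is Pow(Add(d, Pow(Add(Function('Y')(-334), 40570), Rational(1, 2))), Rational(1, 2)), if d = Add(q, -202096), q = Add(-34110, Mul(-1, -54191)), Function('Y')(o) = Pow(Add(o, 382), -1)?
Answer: Mul(Rational(1, 6), Pow(Add(-6552540, Mul(3, Pow(5842083, Rational(1, 2)))), Rational(1, 2))) ≈ Mul(426.40, I)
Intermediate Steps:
Function('Y')(o) = Pow(Add(382, o), -1)
q = 20081 (q = Add(-34110, 54191) = 20081)
d = -182015 (d = Add(20081, -202096) = -182015)
Pow(Add(d, Pow(Add(Function('Y')(-334), 40570), Rational(1, 2))), Rational(1, 2)) = Pow(Add(-182015, Pow(Add(Pow(Add(382, -334), -1), 40570), Rational(1, 2))), Rational(1, 2)) = Pow(Add(-182015, Pow(Add(Pow(48, -1), 40570), Rational(1, 2))), Rational(1, 2)) = Pow(Add(-182015, Pow(Add(Rational(1, 48), 40570), Rational(1, 2))), Rational(1, 2)) = Pow(Add(-182015, Pow(Rational(1947361, 48), Rational(1, 2))), Rational(1, 2)) = Pow(Add(-182015, Mul(Rational(1, 12), Pow(5842083, Rational(1, 2)))), Rational(1, 2))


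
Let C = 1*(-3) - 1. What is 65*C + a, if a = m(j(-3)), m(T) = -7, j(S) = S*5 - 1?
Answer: -267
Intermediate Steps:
C = -4 (C = -3 - 1 = -4)
j(S) = -1 + 5*S (j(S) = 5*S - 1 = -1 + 5*S)
a = -7
65*C + a = 65*(-4) - 7 = -260 - 7 = -267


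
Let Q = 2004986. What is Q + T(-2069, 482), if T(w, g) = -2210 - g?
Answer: 2002294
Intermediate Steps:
Q + T(-2069, 482) = 2004986 + (-2210 - 1*482) = 2004986 + (-2210 - 482) = 2004986 - 2692 = 2002294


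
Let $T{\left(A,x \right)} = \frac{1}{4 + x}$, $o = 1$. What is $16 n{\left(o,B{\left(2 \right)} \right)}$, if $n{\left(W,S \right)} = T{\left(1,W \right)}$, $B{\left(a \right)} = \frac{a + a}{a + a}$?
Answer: $\frac{16}{5} \approx 3.2$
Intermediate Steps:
$B{\left(a \right)} = 1$ ($B{\left(a \right)} = \frac{2 a}{2 a} = 2 a \frac{1}{2 a} = 1$)
$n{\left(W,S \right)} = \frac{1}{4 + W}$
$16 n{\left(o,B{\left(2 \right)} \right)} = \frac{16}{4 + 1} = \frac{16}{5}$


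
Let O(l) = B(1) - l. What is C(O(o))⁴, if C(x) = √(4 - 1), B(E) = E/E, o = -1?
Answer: 9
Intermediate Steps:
B(E) = 1
O(l) = 1 - l
C(x) = √3
C(O(o))⁴ = (√3)⁴ = 9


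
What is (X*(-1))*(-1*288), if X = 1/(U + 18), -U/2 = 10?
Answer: -144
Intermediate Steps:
U = -20 (U = -2*10 = -20)
X = -1/2 (X = 1/(-20 + 18) = 1/(-2) = -1/2 ≈ -0.50000)
(X*(-1))*(-1*288) = (-1/2*(-1))*(-1*288) = (1/2)*(-288) = -144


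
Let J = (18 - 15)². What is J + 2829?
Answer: 2838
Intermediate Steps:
J = 9 (J = 3² = 9)
J + 2829 = 9 + 2829 = 2838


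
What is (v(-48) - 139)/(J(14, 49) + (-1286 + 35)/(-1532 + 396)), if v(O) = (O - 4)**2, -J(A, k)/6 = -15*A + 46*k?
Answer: -971280/4643551 ≈ -0.20917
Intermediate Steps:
J(A, k) = -276*k + 90*A (J(A, k) = -6*(-15*A + 46*k) = -276*k + 90*A)
v(O) = (-4 + O)**2
(v(-48) - 139)/(J(14, 49) + (-1286 + 35)/(-1532 + 396)) = ((-4 - 48)**2 - 139)/((-276*49 + 90*14) + (-1286 + 35)/(-1532 + 396)) = ((-52)**2 - 139)/((-13524 + 1260) - 1251/(-1136)) = (2704 - 139)/(-12264 - 1251*(-1/1136)) = 2565/(-12264 + 1251/1136) = 2565/(-13930653/1136) = 2565*(-1136/13930653) = -971280/4643551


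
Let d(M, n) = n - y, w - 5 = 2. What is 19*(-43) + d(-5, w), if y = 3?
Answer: -813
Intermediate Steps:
w = 7 (w = 5 + 2 = 7)
d(M, n) = -3 + n (d(M, n) = n - 1*3 = n - 3 = -3 + n)
19*(-43) + d(-5, w) = 19*(-43) + (-3 + 7) = -817 + 4 = -813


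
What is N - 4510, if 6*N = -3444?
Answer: -5084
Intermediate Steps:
N = -574 (N = (1/6)*(-3444) = -574)
N - 4510 = -574 - 4510 = -5084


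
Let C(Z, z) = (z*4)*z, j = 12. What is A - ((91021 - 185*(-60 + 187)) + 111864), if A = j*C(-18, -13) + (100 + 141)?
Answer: -171037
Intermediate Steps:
C(Z, z) = 4*z**2 (C(Z, z) = (4*z)*z = 4*z**2)
A = 8353 (A = 12*(4*(-13)**2) + (100 + 141) = 12*(4*169) + 241 = 12*676 + 241 = 8112 + 241 = 8353)
A - ((91021 - 185*(-60 + 187)) + 111864) = 8353 - ((91021 - 185*(-60 + 187)) + 111864) = 8353 - ((91021 - 185*127) + 111864) = 8353 - ((91021 - 23495) + 111864) = 8353 - (67526 + 111864) = 8353 - 1*179390 = 8353 - 179390 = -171037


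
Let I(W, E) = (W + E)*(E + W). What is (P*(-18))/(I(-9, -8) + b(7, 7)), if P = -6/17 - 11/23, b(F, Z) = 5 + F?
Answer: 5850/117691 ≈ 0.049706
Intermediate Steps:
I(W, E) = (E + W)² (I(W, E) = (E + W)*(E + W) = (E + W)²)
P = -325/391 (P = -6*1/17 - 11*1/23 = -6/17 - 11/23 = -325/391 ≈ -0.83120)
(P*(-18))/(I(-9, -8) + b(7, 7)) = (-325/391*(-18))/((-8 - 9)² + (5 + 7)) = 5850/(391*((-17)² + 12)) = 5850/(391*(289 + 12)) = (5850/391)/301 = (5850/391)*(1/301) = 5850/117691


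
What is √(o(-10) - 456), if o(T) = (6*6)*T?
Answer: 4*I*√51 ≈ 28.566*I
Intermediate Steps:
o(T) = 36*T
√(o(-10) - 456) = √(36*(-10) - 456) = √(-360 - 456) = √(-816) = 4*I*√51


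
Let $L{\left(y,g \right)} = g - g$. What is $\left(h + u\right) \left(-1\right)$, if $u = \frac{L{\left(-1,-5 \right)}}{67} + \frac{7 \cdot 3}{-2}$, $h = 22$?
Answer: $- \frac{23}{2} \approx -11.5$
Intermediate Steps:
$L{\left(y,g \right)} = 0$
$u = - \frac{21}{2}$ ($u = \frac{0}{67} + \frac{7 \cdot 3}{-2} = 0 \cdot \frac{1}{67} + 21 \left(- \frac{1}{2}\right) = 0 - \frac{21}{2} = - \frac{21}{2} \approx -10.5$)
$\left(h + u\right) \left(-1\right) = \left(22 - \frac{21}{2}\right) \left(-1\right) = \frac{23}{2} \left(-1\right) = - \frac{23}{2}$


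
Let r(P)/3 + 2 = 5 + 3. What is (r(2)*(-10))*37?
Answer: -6660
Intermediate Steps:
r(P) = 18 (r(P) = -6 + 3*(5 + 3) = -6 + 3*8 = -6 + 24 = 18)
(r(2)*(-10))*37 = (18*(-10))*37 = -180*37 = -6660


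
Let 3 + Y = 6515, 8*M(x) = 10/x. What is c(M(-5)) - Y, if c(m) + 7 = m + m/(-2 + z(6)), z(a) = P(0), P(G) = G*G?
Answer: -52153/8 ≈ -6519.1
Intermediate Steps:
P(G) = G²
z(a) = 0 (z(a) = 0² = 0)
M(x) = 5/(4*x) (M(x) = (10/x)/8 = 5/(4*x))
Y = 6512 (Y = -3 + 6515 = 6512)
c(m) = -7 + m/2 (c(m) = -7 + (m + m/(-2 + 0)) = -7 + (m + m/(-2)) = -7 + (m - m/2) = -7 + m/2)
c(M(-5)) - Y = (-7 + ((5/4)/(-5))/2) - 1*6512 = (-7 + ((5/4)*(-⅕))/2) - 6512 = (-7 + (½)*(-¼)) - 6512 = (-7 - ⅛) - 6512 = -57/8 - 6512 = -52153/8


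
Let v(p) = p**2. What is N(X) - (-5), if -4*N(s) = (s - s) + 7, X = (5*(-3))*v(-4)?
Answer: 13/4 ≈ 3.2500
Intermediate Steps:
X = -240 (X = (5*(-3))*(-4)**2 = -15*16 = -240)
N(s) = -7/4 (N(s) = -((s - s) + 7)/4 = -(0 + 7)/4 = -1/4*7 = -7/4)
N(X) - (-5) = -7/4 - (-5) = -7/4 - 1*(-5) = -7/4 + 5 = 13/4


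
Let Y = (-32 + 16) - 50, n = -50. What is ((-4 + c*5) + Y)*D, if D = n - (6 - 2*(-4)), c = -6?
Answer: 6400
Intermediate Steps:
Y = -66 (Y = -16 - 50 = -66)
D = -64 (D = -50 - (6 - 2*(-4)) = -50 - (6 + 8) = -50 - 1*14 = -50 - 14 = -64)
((-4 + c*5) + Y)*D = ((-4 - 6*5) - 66)*(-64) = ((-4 - 30) - 66)*(-64) = (-34 - 66)*(-64) = -100*(-64) = 6400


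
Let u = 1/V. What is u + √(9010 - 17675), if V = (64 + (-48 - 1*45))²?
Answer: 1/841 + I*√8665 ≈ 0.0011891 + 93.086*I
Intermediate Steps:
V = 841 (V = (64 + (-48 - 45))² = (64 - 93)² = (-29)² = 841)
u = 1/841 ≈ 0.0011891
u + √(9010 - 17675) = 1/841 + √(9010 - 17675) = 1/841 + √(-8665) = 1/841 + I*√8665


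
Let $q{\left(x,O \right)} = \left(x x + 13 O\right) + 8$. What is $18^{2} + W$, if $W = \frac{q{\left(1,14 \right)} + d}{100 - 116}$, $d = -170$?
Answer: $\frac{5163}{16} \approx 322.69$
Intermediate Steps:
$q{\left(x,O \right)} = 8 + x^{2} + 13 O$ ($q{\left(x,O \right)} = \left(x^{2} + 13 O\right) + 8 = 8 + x^{2} + 13 O$)
$W = - \frac{21}{16}$ ($W = \frac{\left(8 + 1^{2} + 13 \cdot 14\right) - 170}{100 - 116} = \frac{\left(8 + 1 + 182\right) - 170}{-16} = \left(191 - 170\right) \left(- \frac{1}{16}\right) = 21 \left(- \frac{1}{16}\right) = - \frac{21}{16} \approx -1.3125$)
$18^{2} + W = 18^{2} - \frac{21}{16} = 324 - \frac{21}{16} = \frac{5163}{16}$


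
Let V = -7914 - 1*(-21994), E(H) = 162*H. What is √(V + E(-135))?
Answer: I*√7790 ≈ 88.261*I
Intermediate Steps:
V = 14080 (V = -7914 + 21994 = 14080)
√(V + E(-135)) = √(14080 + 162*(-135)) = √(14080 - 21870) = √(-7790) = I*√7790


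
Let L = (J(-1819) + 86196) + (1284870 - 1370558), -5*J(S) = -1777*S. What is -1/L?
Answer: 5/3229823 ≈ 1.5481e-6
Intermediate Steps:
J(S) = 1777*S/5 (J(S) = -(-1777)*S/5 = 1777*S/5)
L = -3229823/5 (L = ((1777/5)*(-1819) + 86196) + (1284870 - 1370558) = (-3232363/5 + 86196) - 85688 = -2801383/5 - 85688 = -3229823/5 ≈ -6.4597e+5)
-1/L = -1/(-3229823/5) = -1*(-5/3229823) = 5/3229823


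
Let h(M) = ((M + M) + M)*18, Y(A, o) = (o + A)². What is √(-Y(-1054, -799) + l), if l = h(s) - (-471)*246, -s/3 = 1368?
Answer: I*√3539359 ≈ 1881.3*I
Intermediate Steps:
Y(A, o) = (A + o)²
s = -4104 (s = -3*1368 = -4104)
h(M) = 54*M (h(M) = (2*M + M)*18 = (3*M)*18 = 54*M)
l = -105750 (l = 54*(-4104) - (-471)*246 = -221616 - 1*(-115866) = -221616 + 115866 = -105750)
√(-Y(-1054, -799) + l) = √(-(-1054 - 799)² - 105750) = √(-1*(-1853)² - 105750) = √(-1*3433609 - 105750) = √(-3433609 - 105750) = √(-3539359) = I*√3539359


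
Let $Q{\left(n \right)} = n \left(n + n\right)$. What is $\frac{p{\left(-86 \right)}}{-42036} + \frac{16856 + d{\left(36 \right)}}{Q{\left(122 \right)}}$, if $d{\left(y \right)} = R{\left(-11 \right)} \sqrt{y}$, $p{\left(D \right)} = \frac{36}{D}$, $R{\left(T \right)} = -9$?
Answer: $\frac{1265456555}{2241962036} \approx 0.56444$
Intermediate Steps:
$Q{\left(n \right)} = 2 n^{2}$ ($Q{\left(n \right)} = n 2 n = 2 n^{2}$)
$d{\left(y \right)} = - 9 \sqrt{y}$
$\frac{p{\left(-86 \right)}}{-42036} + \frac{16856 + d{\left(36 \right)}}{Q{\left(122 \right)}} = \frac{36 \frac{1}{-86}}{-42036} + \frac{16856 - 9 \sqrt{36}}{2 \cdot 122^{2}} = 36 \left(- \frac{1}{86}\right) \left(- \frac{1}{42036}\right) + \frac{16856 - 54}{2 \cdot 14884} = \left(- \frac{18}{43}\right) \left(- \frac{1}{42036}\right) + \frac{16856 - 54}{29768} = \frac{3}{301258} + 16802 \cdot \frac{1}{29768} = \frac{3}{301258} + \frac{8401}{14884} = \frac{1265456555}{2241962036}$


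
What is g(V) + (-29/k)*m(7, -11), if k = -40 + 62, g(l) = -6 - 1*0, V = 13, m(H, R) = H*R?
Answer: 191/2 ≈ 95.500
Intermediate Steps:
g(l) = -6 (g(l) = -6 + 0 = -6)
k = 22
g(V) + (-29/k)*m(7, -11) = -6 + (-29/22)*(7*(-11)) = -6 - 29*1/22*(-77) = -6 - 29/22*(-77) = -6 + 203/2 = 191/2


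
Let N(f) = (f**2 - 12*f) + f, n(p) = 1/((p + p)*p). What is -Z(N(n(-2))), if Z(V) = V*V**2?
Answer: 658503/262144 ≈ 2.5120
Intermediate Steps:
n(p) = 1/(2*p**2) (n(p) = 1/(((2*p))*p) = (1/(2*p))/p = 1/(2*p**2))
N(f) = f**2 - 11*f
Z(V) = V**3
-Z(N(n(-2))) = -(((1/2)/(-2)**2)*(-11 + (1/2)/(-2)**2))**3 = -(((1/2)*(1/4))*(-11 + (1/2)*(1/4)))**3 = -((-11 + 1/8)/8)**3 = -((1/8)*(-87/8))**3 = -(-87/64)**3 = -1*(-658503/262144) = 658503/262144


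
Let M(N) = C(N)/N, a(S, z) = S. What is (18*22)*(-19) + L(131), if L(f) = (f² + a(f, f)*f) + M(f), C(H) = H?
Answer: 26799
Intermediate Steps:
M(N) = 1 (M(N) = N/N = 1)
L(f) = 1 + 2*f² (L(f) = (f² + f*f) + 1 = (f² + f²) + 1 = 2*f² + 1 = 1 + 2*f²)
(18*22)*(-19) + L(131) = (18*22)*(-19) + (1 + 2*131²) = 396*(-19) + (1 + 2*17161) = -7524 + (1 + 34322) = -7524 + 34323 = 26799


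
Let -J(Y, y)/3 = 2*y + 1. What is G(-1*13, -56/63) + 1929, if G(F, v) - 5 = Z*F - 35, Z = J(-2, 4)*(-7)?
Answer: -558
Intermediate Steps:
J(Y, y) = -3 - 6*y (J(Y, y) = -3*(2*y + 1) = -3*(1 + 2*y) = -3 - 6*y)
Z = 189 (Z = (-3 - 6*4)*(-7) = (-3 - 24)*(-7) = -27*(-7) = 189)
G(F, v) = -30 + 189*F (G(F, v) = 5 + (189*F - 35) = 5 + (-35 + 189*F) = -30 + 189*F)
G(-1*13, -56/63) + 1929 = (-30 + 189*(-1*13)) + 1929 = (-30 + 189*(-13)) + 1929 = (-30 - 2457) + 1929 = -2487 + 1929 = -558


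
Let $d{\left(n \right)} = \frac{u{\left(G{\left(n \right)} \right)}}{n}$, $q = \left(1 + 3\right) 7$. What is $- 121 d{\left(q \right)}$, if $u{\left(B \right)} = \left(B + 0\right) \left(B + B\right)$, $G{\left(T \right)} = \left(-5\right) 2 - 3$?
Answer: $- \frac{20449}{14} \approx -1460.6$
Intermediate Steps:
$G{\left(T \right)} = -13$ ($G{\left(T \right)} = -10 - 3 = -13$)
$u{\left(B \right)} = 2 B^{2}$ ($u{\left(B \right)} = B 2 B = 2 B^{2}$)
$q = 28$ ($q = 4 \cdot 7 = 28$)
$d{\left(n \right)} = \frac{338}{n}$ ($d{\left(n \right)} = \frac{2 \left(-13\right)^{2}}{n} = \frac{2 \cdot 169}{n} = \frac{338}{n}$)
$- 121 d{\left(q \right)} = - 121 \cdot \frac{338}{28} = - 121 \cdot 338 \cdot \frac{1}{28} = \left(-121\right) \frac{169}{14} = - \frac{20449}{14}$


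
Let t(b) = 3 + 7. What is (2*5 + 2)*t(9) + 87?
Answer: 207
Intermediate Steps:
t(b) = 10
(2*5 + 2)*t(9) + 87 = (2*5 + 2)*10 + 87 = (10 + 2)*10 + 87 = 12*10 + 87 = 120 + 87 = 207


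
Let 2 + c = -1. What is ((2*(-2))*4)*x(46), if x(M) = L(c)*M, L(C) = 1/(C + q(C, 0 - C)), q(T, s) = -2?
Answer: 736/5 ≈ 147.20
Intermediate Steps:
c = -3 (c = -2 - 1 = -3)
L(C) = 1/(-2 + C) (L(C) = 1/(C - 2) = 1/(-2 + C))
x(M) = -M/5 (x(M) = M/(-2 - 3) = M/(-5) = -M/5)
((2*(-2))*4)*x(46) = ((2*(-2))*4)*(-⅕*46) = -4*4*(-46/5) = -16*(-46/5) = 736/5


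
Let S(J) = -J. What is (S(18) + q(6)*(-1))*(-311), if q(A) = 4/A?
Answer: 17416/3 ≈ 5805.3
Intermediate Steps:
(S(18) + q(6)*(-1))*(-311) = (-1*18 + (4/6)*(-1))*(-311) = (-18 + (4*(⅙))*(-1))*(-311) = (-18 + (⅔)*(-1))*(-311) = (-18 - ⅔)*(-311) = -56/3*(-311) = 17416/3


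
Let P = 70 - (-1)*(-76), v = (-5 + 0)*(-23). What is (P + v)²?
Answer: 11881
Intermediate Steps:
v = 115 (v = -5*(-23) = 115)
P = -6 (P = 70 - 1*76 = 70 - 76 = -6)
(P + v)² = (-6 + 115)² = 109² = 11881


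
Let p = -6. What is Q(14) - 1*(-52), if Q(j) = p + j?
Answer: 60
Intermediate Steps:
Q(j) = -6 + j
Q(14) - 1*(-52) = (-6 + 14) - 1*(-52) = 8 + 52 = 60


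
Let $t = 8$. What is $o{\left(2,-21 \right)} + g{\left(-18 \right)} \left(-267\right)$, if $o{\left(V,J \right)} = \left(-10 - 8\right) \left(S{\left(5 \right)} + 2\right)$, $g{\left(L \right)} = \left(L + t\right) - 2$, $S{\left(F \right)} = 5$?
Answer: $3078$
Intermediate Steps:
$g{\left(L \right)} = 6 + L$ ($g{\left(L \right)} = \left(L + 8\right) - 2 = \left(8 + L\right) - 2 = 6 + L$)
$o{\left(V,J \right)} = -126$ ($o{\left(V,J \right)} = \left(-10 - 8\right) \left(5 + 2\right) = \left(-18\right) 7 = -126$)
$o{\left(2,-21 \right)} + g{\left(-18 \right)} \left(-267\right) = -126 + \left(6 - 18\right) \left(-267\right) = -126 - -3204 = -126 + 3204 = 3078$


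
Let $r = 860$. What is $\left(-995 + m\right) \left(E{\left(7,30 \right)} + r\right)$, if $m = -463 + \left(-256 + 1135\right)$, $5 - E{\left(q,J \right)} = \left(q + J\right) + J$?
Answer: $-462042$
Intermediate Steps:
$E{\left(q,J \right)} = 5 - q - 2 J$ ($E{\left(q,J \right)} = 5 - \left(\left(q + J\right) + J\right) = 5 - \left(\left(J + q\right) + J\right) = 5 - \left(q + 2 J\right) = 5 - q - 2 J$)
$m = 416$ ($m = -463 + 879 = 416$)
$\left(-995 + m\right) \left(E{\left(7,30 \right)} + r\right) = \left(-995 + 416\right) \left(\left(5 - 7 - 60\right) + 860\right) = - 579 \left(\left(5 - 7 - 60\right) + 860\right) = - 579 \left(-62 + 860\right) = \left(-579\right) 798 = -462042$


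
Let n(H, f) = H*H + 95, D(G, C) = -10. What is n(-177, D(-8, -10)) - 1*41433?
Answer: -10009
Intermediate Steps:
n(H, f) = 95 + H**2 (n(H, f) = H**2 + 95 = 95 + H**2)
n(-177, D(-8, -10)) - 1*41433 = (95 + (-177)**2) - 1*41433 = (95 + 31329) - 41433 = 31424 - 41433 = -10009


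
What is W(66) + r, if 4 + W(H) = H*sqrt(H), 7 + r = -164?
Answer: -175 + 66*sqrt(66) ≈ 361.19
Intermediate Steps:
r = -171 (r = -7 - 164 = -171)
W(H) = -4 + H**(3/2) (W(H) = -4 + H*sqrt(H) = -4 + H**(3/2))
W(66) + r = (-4 + 66**(3/2)) - 171 = (-4 + 66*sqrt(66)) - 171 = -175 + 66*sqrt(66)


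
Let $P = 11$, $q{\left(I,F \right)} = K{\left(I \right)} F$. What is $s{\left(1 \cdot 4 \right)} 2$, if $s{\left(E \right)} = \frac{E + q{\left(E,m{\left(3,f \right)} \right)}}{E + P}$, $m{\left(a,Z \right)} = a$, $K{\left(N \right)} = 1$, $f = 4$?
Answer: $\frac{14}{15} \approx 0.93333$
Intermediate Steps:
$q{\left(I,F \right)} = F$ ($q{\left(I,F \right)} = 1 F = F$)
$s{\left(E \right)} = \frac{3 + E}{11 + E}$ ($s{\left(E \right)} = \frac{E + 3}{E + 11} = \frac{3 + E}{11 + E}$)
$s{\left(1 \cdot 4 \right)} 2 = \frac{3 + 1 \cdot 4}{11 + 1 \cdot 4} \cdot 2 = \frac{3 + 4}{11 + 4} \cdot 2 = \frac{1}{15} \cdot 7 \cdot 2 = \frac{7}{15} \cdot 2 = \frac{14}{15}$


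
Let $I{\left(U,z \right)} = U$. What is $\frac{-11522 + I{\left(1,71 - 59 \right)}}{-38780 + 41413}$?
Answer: $- \frac{11521}{2633} \approx -4.3756$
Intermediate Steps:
$\frac{-11522 + I{\left(1,71 - 59 \right)}}{-38780 + 41413} = \frac{-11522 + 1}{-38780 + 41413} = - \frac{11521}{2633}$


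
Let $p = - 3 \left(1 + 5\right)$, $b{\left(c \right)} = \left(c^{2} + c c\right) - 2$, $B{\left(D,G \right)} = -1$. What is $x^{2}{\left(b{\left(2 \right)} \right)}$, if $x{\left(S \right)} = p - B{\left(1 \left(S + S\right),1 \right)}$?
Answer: $289$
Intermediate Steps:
$b{\left(c \right)} = -2 + 2 c^{2}$ ($b{\left(c \right)} = \left(c^{2} + c^{2}\right) - 2 = 2 c^{2} - 2 = -2 + 2 c^{2}$)
$p = -18$ ($p = \left(-3\right) 6 = -18$)
$x{\left(S \right)} = -17$ ($x{\left(S \right)} = -18 - -1 = -18 + 1 = -17$)
$x^{2}{\left(b{\left(2 \right)} \right)} = \left(-17\right)^{2} = 289$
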